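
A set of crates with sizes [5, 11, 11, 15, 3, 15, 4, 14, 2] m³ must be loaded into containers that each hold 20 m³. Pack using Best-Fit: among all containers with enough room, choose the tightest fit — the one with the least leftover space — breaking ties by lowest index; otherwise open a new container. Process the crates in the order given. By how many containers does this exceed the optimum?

Best-Fit: [5,11,3] [11] [15,4] [15,2] [14] → 5 containers.
5 crates exceed 10 m³ (half the capacity), and no two of those can share a container, so at least 5 containers are needed.
So 5 is already optimal.

0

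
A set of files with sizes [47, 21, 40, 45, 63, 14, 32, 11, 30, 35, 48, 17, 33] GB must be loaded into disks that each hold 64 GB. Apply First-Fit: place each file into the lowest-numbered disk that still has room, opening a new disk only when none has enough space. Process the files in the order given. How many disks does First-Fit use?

8

Put 47 GB in disk 1; 17 GB remain.
Put 21 GB in disk 2; 43 GB remain.
Put 40 GB in disk 2; 3 GB remain.
Put 45 GB in disk 3; 19 GB remain.
Put 63 GB in disk 4; 1 GB remain.
Put 14 GB in disk 1; 3 GB remain.
Put 32 GB in disk 5; 32 GB remain.
Put 11 GB in disk 3; 8 GB remain.
Put 30 GB in disk 5; 2 GB remain.
Put 35 GB in disk 6; 29 GB remain.
Put 48 GB in disk 7; 16 GB remain.
Put 17 GB in disk 6; 12 GB remain.
Put 33 GB in disk 8; 31 GB remain.
Final disks: [47,14] [21,40] [45,11] [63] [32,30] [35,17] [48] [33].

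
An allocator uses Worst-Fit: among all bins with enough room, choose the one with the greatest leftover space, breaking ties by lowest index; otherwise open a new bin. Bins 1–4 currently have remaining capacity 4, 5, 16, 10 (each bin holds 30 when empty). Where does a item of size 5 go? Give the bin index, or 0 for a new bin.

Bins with room: bin 2 (5), bin 3 (16), bin 4 (10).
Most room is bin 3 with 16 free.

3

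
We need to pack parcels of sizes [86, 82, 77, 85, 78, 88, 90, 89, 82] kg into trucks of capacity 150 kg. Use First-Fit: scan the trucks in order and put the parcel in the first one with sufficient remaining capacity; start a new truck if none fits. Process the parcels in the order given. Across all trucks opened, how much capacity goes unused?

truck 1: place 86 kg, 64 kg left
truck 2: place 82 kg, 68 kg left
truck 3: place 77 kg, 73 kg left
truck 4: place 85 kg, 65 kg left
truck 5: place 78 kg, 72 kg left
truck 6: place 88 kg, 62 kg left
truck 7: place 90 kg, 60 kg left
truck 8: place 89 kg, 61 kg left
truck 9: place 82 kg, 68 kg left
9 trucks × 150 kg = 1350 kg; used 757 kg; unused 593 kg.

593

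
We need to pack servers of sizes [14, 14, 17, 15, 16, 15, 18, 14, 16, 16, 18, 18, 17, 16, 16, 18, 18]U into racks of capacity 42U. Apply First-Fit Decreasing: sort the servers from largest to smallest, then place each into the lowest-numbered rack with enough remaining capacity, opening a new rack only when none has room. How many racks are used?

Sorted descending: 18, 18, 18, 18, 18, 17, 17, 16, 16, 16, 16, 16, 15, 15, 14, 14, 14.
18U → rack 1 (remaining 24U)
18U → rack 1 (remaining 6U)
18U → rack 2 (remaining 24U)
18U → rack 2 (remaining 6U)
18U → rack 3 (remaining 24U)
17U → rack 3 (remaining 7U)
17U → rack 4 (remaining 25U)
16U → rack 4 (remaining 9U)
16U → rack 5 (remaining 26U)
16U → rack 5 (remaining 10U)
16U → rack 6 (remaining 26U)
16U → rack 6 (remaining 10U)
15U → rack 7 (remaining 27U)
15U → rack 7 (remaining 12U)
14U → rack 8 (remaining 28U)
14U → rack 8 (remaining 14U)
14U → rack 8 (remaining 0U)
Final racks: [18,18] [18,18] [18,17] [17,16] [16,16] [16,16] [15,15] [14,14,14].

8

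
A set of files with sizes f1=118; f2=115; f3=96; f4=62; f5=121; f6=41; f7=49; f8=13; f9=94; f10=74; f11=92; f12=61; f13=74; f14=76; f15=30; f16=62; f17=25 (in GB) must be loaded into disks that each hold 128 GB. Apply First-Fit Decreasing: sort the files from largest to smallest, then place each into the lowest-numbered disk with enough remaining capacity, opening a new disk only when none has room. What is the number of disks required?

Sorted descending: 121, 118, 115, 96, 94, 92, 76, 74, 74, 62, 62, 61, 49, 41, 30, 25, 13.
Put 121 GB in disk 1; 7 GB remain.
Put 118 GB in disk 2; 10 GB remain.
Put 115 GB in disk 3; 13 GB remain.
Put 96 GB in disk 4; 32 GB remain.
Put 94 GB in disk 5; 34 GB remain.
Put 92 GB in disk 6; 36 GB remain.
Put 76 GB in disk 7; 52 GB remain.
Put 74 GB in disk 8; 54 GB remain.
Put 74 GB in disk 9; 54 GB remain.
Put 62 GB in disk 10; 66 GB remain.
Put 62 GB in disk 10; 4 GB remain.
Put 61 GB in disk 11; 67 GB remain.
Put 49 GB in disk 7; 3 GB remain.
Put 41 GB in disk 8; 13 GB remain.
Put 30 GB in disk 4; 2 GB remain.
Put 25 GB in disk 5; 9 GB remain.
Put 13 GB in disk 3; 0 GB remain.
Final disks: [121] [118] [115,13] [96,30] [94,25] [92] [76,49] [74,41] [74] [62,62] [61].

11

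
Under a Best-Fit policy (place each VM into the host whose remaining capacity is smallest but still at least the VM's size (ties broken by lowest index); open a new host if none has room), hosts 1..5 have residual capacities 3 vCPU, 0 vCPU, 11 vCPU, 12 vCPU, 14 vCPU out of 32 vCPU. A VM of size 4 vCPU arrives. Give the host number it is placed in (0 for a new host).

3

Hosts with room: host 3 (11 vCPU), host 4 (12 vCPU), host 5 (14 vCPU).
Tightest fit is host 3 with 11 vCPU free.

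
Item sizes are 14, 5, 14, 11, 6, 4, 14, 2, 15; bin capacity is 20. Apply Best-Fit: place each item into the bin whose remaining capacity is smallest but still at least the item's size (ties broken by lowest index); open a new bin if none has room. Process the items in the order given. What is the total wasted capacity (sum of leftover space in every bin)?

Put 14 in bin 1; 6 remain.
Put 5 in bin 1; 1 remain.
Put 14 in bin 2; 6 remain.
Put 11 in bin 3; 9 remain.
Put 6 in bin 2; 0 remain.
Put 4 in bin 3; 5 remain.
Put 14 in bin 4; 6 remain.
Put 2 in bin 3; 3 remain.
Put 15 in bin 5; 5 remain.
5 bins × 20 = 100; used 85; unused 15.

15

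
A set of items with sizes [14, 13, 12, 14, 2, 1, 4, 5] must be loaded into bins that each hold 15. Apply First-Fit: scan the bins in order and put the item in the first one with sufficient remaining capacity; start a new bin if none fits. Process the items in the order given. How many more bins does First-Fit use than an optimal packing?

First-Fit: [14,1] [13,2] [12] [14] [4,5] → 5 bins.
Total size 65; any packing needs at least ⌈65/15⌉ = 5 bins.
So 5 is already optimal.

0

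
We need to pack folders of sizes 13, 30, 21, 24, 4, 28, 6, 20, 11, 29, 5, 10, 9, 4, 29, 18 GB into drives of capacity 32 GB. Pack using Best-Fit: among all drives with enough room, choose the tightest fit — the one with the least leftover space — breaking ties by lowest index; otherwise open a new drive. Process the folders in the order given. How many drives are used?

drive 1: place 13 GB, 19 GB left
drive 2: place 30 GB, 2 GB left
drive 3: place 21 GB, 11 GB left
drive 4: place 24 GB, 8 GB left
drive 4: place 4 GB, 4 GB left
drive 5: place 28 GB, 4 GB left
drive 3: place 6 GB, 5 GB left
drive 6: place 20 GB, 12 GB left
drive 6: place 11 GB, 1 GB left
drive 7: place 29 GB, 3 GB left
drive 3: place 5 GB, 0 GB left
drive 1: place 10 GB, 9 GB left
drive 1: place 9 GB, 0 GB left
drive 4: place 4 GB, 0 GB left
drive 8: place 29 GB, 3 GB left
drive 9: place 18 GB, 14 GB left

9 drives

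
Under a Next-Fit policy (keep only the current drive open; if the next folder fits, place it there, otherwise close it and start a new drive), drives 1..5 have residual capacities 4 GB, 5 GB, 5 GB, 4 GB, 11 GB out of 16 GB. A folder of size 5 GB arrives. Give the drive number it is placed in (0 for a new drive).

5

Next-Fit only looks at drive 5, which has 11 GB free.
5 GB fits there.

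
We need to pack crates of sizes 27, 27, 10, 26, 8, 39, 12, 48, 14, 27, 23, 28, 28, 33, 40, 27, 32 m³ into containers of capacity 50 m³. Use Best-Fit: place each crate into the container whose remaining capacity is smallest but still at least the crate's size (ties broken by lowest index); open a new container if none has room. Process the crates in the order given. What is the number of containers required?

12 containers

container 1: place 27 m³, 23 m³ left
container 2: place 27 m³, 23 m³ left
container 1: place 10 m³, 13 m³ left
container 3: place 26 m³, 24 m³ left
container 1: place 8 m³, 5 m³ left
container 4: place 39 m³, 11 m³ left
container 2: place 12 m³, 11 m³ left
container 5: place 48 m³, 2 m³ left
container 3: place 14 m³, 10 m³ left
container 6: place 27 m³, 23 m³ left
container 6: place 23 m³, 0 m³ left
container 7: place 28 m³, 22 m³ left
container 8: place 28 m³, 22 m³ left
container 9: place 33 m³, 17 m³ left
container 10: place 40 m³, 10 m³ left
container 11: place 27 m³, 23 m³ left
container 12: place 32 m³, 18 m³ left
Final containers: [27,10,8] [27,12] [26,14] [39] [48] [27,23] [28] [28] [33] [40] [27] [32].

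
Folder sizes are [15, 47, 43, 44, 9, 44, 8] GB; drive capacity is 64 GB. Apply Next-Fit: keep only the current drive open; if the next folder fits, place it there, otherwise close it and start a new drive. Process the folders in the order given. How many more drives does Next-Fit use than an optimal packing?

Next-Fit: [15,47] [43] [44,9] [44,8] → 4 drives.
Total size 210 GB; any packing needs at least ⌈210/64⌉ = 4 drives.
So 4 is already optimal.

0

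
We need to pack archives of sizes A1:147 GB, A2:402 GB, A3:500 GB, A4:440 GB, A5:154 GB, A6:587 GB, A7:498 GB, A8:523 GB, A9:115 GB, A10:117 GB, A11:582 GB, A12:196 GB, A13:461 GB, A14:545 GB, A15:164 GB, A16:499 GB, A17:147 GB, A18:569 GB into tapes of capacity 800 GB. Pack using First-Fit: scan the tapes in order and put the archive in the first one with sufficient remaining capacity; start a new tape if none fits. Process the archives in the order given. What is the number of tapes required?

11

A1 (147 GB) → tape 1 (remaining 653 GB)
A2 (402 GB) → tape 1 (remaining 251 GB)
A3 (500 GB) → tape 2 (remaining 300 GB)
A4 (440 GB) → tape 3 (remaining 360 GB)
A5 (154 GB) → tape 1 (remaining 97 GB)
A6 (587 GB) → tape 4 (remaining 213 GB)
A7 (498 GB) → tape 5 (remaining 302 GB)
A8 (523 GB) → tape 6 (remaining 277 GB)
A9 (115 GB) → tape 2 (remaining 185 GB)
A10 (117 GB) → tape 2 (remaining 68 GB)
A11 (582 GB) → tape 7 (remaining 218 GB)
A12 (196 GB) → tape 3 (remaining 164 GB)
A13 (461 GB) → tape 8 (remaining 339 GB)
A14 (545 GB) → tape 9 (remaining 255 GB)
A15 (164 GB) → tape 3 (remaining 0 GB)
A16 (499 GB) → tape 10 (remaining 301 GB)
A17 (147 GB) → tape 4 (remaining 66 GB)
A18 (569 GB) → tape 11 (remaining 231 GB)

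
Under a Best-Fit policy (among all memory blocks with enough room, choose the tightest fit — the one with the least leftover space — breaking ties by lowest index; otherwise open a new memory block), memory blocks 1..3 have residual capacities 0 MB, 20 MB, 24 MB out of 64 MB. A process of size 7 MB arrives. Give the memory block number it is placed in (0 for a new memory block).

Memory blocks with room: memory block 2 (20 MB), memory block 3 (24 MB).
Tightest fit is memory block 2 with 20 MB free.

2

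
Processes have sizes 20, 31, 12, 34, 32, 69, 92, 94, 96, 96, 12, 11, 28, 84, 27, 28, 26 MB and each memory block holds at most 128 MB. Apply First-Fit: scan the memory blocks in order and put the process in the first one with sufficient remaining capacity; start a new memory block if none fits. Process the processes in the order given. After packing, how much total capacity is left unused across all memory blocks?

Put 20 MB in memory block 1; 108 MB remain.
Put 31 MB in memory block 1; 77 MB remain.
Put 12 MB in memory block 1; 65 MB remain.
Put 34 MB in memory block 1; 31 MB remain.
Put 32 MB in memory block 2; 96 MB remain.
Put 69 MB in memory block 2; 27 MB remain.
Put 92 MB in memory block 3; 36 MB remain.
Put 94 MB in memory block 4; 34 MB remain.
Put 96 MB in memory block 5; 32 MB remain.
Put 96 MB in memory block 6; 32 MB remain.
Put 12 MB in memory block 1; 19 MB remain.
Put 11 MB in memory block 1; 8 MB remain.
Put 28 MB in memory block 3; 8 MB remain.
Put 84 MB in memory block 7; 44 MB remain.
Put 27 MB in memory block 2; 0 MB remain.
Put 28 MB in memory block 4; 6 MB remain.
Put 26 MB in memory block 5; 6 MB remain.
7 memory blocks × 128 MB = 896 MB; used 792 MB; unused 104 MB.

104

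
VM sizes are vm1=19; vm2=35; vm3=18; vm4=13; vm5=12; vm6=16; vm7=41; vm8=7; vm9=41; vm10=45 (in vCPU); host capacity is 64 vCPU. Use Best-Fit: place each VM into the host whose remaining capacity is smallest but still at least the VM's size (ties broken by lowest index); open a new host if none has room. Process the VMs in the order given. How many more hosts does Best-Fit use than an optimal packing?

1

Best-Fit: [19,35,7] [18,13,12,16] [41] [41] [45] → 5 hosts.
Total size 247 vCPU; any packing needs at least ⌈247/64⌉ = 4 hosts.
An optimal packing achieves that bound: [45,19] [41,18] [41,16,7] [35,13,12] → 4 hosts.
Excess: 5 − 4 = 1.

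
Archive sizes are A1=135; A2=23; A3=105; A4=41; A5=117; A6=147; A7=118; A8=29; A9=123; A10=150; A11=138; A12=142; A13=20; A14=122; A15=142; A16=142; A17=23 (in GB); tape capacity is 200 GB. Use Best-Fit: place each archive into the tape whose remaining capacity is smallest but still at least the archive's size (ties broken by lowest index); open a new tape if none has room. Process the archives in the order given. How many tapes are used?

Put A1 (135 GB) in tape 1; 65 GB remain.
Put A2 (23 GB) in tape 1; 42 GB remain.
Put A3 (105 GB) in tape 2; 95 GB remain.
Put A4 (41 GB) in tape 1; 1 GB remain.
Put A5 (117 GB) in tape 3; 83 GB remain.
Put A6 (147 GB) in tape 4; 53 GB remain.
Put A7 (118 GB) in tape 5; 82 GB remain.
Put A8 (29 GB) in tape 4; 24 GB remain.
Put A9 (123 GB) in tape 6; 77 GB remain.
Put A10 (150 GB) in tape 7; 50 GB remain.
Put A11 (138 GB) in tape 8; 62 GB remain.
Put A12 (142 GB) in tape 9; 58 GB remain.
Put A13 (20 GB) in tape 4; 4 GB remain.
Put A14 (122 GB) in tape 10; 78 GB remain.
Put A15 (142 GB) in tape 11; 58 GB remain.
Put A16 (142 GB) in tape 12; 58 GB remain.
Put A17 (23 GB) in tape 7; 27 GB remain.
Final tapes: [135,23,41] [105] [117] [147,29,20] [118] [123] [150,23] [138] [142] [122] [142] [142].

12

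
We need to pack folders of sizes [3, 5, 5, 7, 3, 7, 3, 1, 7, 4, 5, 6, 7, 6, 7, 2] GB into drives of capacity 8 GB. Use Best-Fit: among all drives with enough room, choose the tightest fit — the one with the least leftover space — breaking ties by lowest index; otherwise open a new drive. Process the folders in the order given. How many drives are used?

11 drives

3 GB → drive 1 (remaining 5 GB)
5 GB → drive 1 (remaining 0 GB)
5 GB → drive 2 (remaining 3 GB)
7 GB → drive 3 (remaining 1 GB)
3 GB → drive 2 (remaining 0 GB)
7 GB → drive 4 (remaining 1 GB)
3 GB → drive 5 (remaining 5 GB)
1 GB → drive 3 (remaining 0 GB)
7 GB → drive 6 (remaining 1 GB)
4 GB → drive 5 (remaining 1 GB)
5 GB → drive 7 (remaining 3 GB)
6 GB → drive 8 (remaining 2 GB)
7 GB → drive 9 (remaining 1 GB)
6 GB → drive 10 (remaining 2 GB)
7 GB → drive 11 (remaining 1 GB)
2 GB → drive 8 (remaining 0 GB)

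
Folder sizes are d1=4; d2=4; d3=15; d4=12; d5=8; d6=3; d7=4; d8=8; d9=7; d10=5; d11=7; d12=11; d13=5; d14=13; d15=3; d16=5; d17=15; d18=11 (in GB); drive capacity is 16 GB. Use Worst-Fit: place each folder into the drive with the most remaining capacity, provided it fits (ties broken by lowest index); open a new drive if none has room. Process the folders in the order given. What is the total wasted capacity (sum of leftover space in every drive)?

20

d1 (4 GB) → drive 1 (remaining 12 GB)
d2 (4 GB) → drive 1 (remaining 8 GB)
d3 (15 GB) → drive 2 (remaining 1 GB)
d4 (12 GB) → drive 3 (remaining 4 GB)
d5 (8 GB) → drive 1 (remaining 0 GB)
d6 (3 GB) → drive 3 (remaining 1 GB)
d7 (4 GB) → drive 4 (remaining 12 GB)
d8 (8 GB) → drive 4 (remaining 4 GB)
d9 (7 GB) → drive 5 (remaining 9 GB)
d10 (5 GB) → drive 5 (remaining 4 GB)
d11 (7 GB) → drive 6 (remaining 9 GB)
d12 (11 GB) → drive 7 (remaining 5 GB)
d13 (5 GB) → drive 6 (remaining 4 GB)
d14 (13 GB) → drive 8 (remaining 3 GB)
d15 (3 GB) → drive 7 (remaining 2 GB)
d16 (5 GB) → drive 9 (remaining 11 GB)
d17 (15 GB) → drive 10 (remaining 1 GB)
d18 (11 GB) → drive 9 (remaining 0 GB)
10 drives × 16 GB = 160 GB; used 140 GB; unused 20 GB.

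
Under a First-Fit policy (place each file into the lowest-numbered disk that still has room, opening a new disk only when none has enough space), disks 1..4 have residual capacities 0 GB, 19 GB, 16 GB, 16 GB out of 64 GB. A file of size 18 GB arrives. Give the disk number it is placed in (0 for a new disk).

2

Disks with room: disk 2 (19 GB).
The first with room is disk 2.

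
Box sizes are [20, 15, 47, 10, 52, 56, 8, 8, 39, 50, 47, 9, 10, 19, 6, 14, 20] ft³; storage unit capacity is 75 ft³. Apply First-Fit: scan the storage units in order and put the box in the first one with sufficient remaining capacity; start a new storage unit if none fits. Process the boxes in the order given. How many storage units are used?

Put 20 ft³ in storage unit 1; 55 ft³ remain.
Put 15 ft³ in storage unit 1; 40 ft³ remain.
Put 47 ft³ in storage unit 2; 28 ft³ remain.
Put 10 ft³ in storage unit 1; 30 ft³ remain.
Put 52 ft³ in storage unit 3; 23 ft³ remain.
Put 56 ft³ in storage unit 4; 19 ft³ remain.
Put 8 ft³ in storage unit 1; 22 ft³ remain.
Put 8 ft³ in storage unit 1; 14 ft³ remain.
Put 39 ft³ in storage unit 5; 36 ft³ remain.
Put 50 ft³ in storage unit 6; 25 ft³ remain.
Put 47 ft³ in storage unit 7; 28 ft³ remain.
Put 9 ft³ in storage unit 1; 5 ft³ remain.
Put 10 ft³ in storage unit 2; 18 ft³ remain.
Put 19 ft³ in storage unit 3; 4 ft³ remain.
Put 6 ft³ in storage unit 2; 12 ft³ remain.
Put 14 ft³ in storage unit 4; 5 ft³ remain.
Put 20 ft³ in storage unit 5; 16 ft³ remain.
Final storage units: [20,15,10,8,8,9] [47,10,6] [52,19] [56,14] [39,20] [50] [47].

7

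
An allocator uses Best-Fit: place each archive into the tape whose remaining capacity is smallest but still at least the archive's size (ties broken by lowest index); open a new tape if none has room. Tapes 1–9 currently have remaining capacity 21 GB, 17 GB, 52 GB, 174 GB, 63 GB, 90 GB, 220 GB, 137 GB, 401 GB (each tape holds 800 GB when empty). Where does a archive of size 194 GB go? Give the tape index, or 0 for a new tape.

Tapes with room: tape 7 (220 GB), tape 9 (401 GB).
Tightest fit is tape 7 with 220 GB free.

7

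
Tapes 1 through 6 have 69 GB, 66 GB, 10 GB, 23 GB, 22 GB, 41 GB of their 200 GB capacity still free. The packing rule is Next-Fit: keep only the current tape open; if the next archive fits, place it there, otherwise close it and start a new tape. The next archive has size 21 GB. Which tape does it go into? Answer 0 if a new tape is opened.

6

Next-Fit only looks at tape 6, which has 41 GB free.
21 GB fits there.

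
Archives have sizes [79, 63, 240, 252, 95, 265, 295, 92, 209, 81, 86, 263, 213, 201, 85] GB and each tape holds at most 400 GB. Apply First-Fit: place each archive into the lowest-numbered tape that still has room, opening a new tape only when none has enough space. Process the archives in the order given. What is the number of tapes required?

79 GB → tape 1 (remaining 321 GB)
63 GB → tape 1 (remaining 258 GB)
240 GB → tape 1 (remaining 18 GB)
252 GB → tape 2 (remaining 148 GB)
95 GB → tape 2 (remaining 53 GB)
265 GB → tape 3 (remaining 135 GB)
295 GB → tape 4 (remaining 105 GB)
92 GB → tape 3 (remaining 43 GB)
209 GB → tape 5 (remaining 191 GB)
81 GB → tape 4 (remaining 24 GB)
86 GB → tape 5 (remaining 105 GB)
263 GB → tape 6 (remaining 137 GB)
213 GB → tape 7 (remaining 187 GB)
201 GB → tape 8 (remaining 199 GB)
85 GB → tape 5 (remaining 20 GB)

8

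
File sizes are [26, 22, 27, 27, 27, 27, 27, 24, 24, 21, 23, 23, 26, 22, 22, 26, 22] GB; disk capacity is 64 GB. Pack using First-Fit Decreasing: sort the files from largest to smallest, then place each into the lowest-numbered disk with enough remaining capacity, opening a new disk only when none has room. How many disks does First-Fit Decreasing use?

9 disks

Sorted descending: 27, 27, 27, 27, 27, 26, 26, 26, 24, 24, 23, 23, 22, 22, 22, 22, 21.
27 GB → disk 1 (remaining 37 GB)
27 GB → disk 1 (remaining 10 GB)
27 GB → disk 2 (remaining 37 GB)
27 GB → disk 2 (remaining 10 GB)
27 GB → disk 3 (remaining 37 GB)
26 GB → disk 3 (remaining 11 GB)
26 GB → disk 4 (remaining 38 GB)
26 GB → disk 4 (remaining 12 GB)
24 GB → disk 5 (remaining 40 GB)
24 GB → disk 5 (remaining 16 GB)
23 GB → disk 6 (remaining 41 GB)
23 GB → disk 6 (remaining 18 GB)
22 GB → disk 7 (remaining 42 GB)
22 GB → disk 7 (remaining 20 GB)
22 GB → disk 8 (remaining 42 GB)
22 GB → disk 8 (remaining 20 GB)
21 GB → disk 9 (remaining 43 GB)
Final disks: [27,27] [27,27] [27,26] [26,26] [24,24] [23,23] [22,22] [22,22] [21].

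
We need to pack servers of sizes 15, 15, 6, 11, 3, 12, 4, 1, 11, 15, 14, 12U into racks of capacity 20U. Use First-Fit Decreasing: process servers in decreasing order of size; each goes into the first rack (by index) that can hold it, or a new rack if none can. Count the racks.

Sorted descending: 15, 15, 15, 14, 12, 12, 11, 11, 6, 4, 3, 1.
15U → rack 1 (remaining 5U)
15U → rack 2 (remaining 5U)
15U → rack 3 (remaining 5U)
14U → rack 4 (remaining 6U)
12U → rack 5 (remaining 8U)
12U → rack 6 (remaining 8U)
11U → rack 7 (remaining 9U)
11U → rack 8 (remaining 9U)
6U → rack 4 (remaining 0U)
4U → rack 1 (remaining 1U)
3U → rack 2 (remaining 2U)
1U → rack 1 (remaining 0U)

8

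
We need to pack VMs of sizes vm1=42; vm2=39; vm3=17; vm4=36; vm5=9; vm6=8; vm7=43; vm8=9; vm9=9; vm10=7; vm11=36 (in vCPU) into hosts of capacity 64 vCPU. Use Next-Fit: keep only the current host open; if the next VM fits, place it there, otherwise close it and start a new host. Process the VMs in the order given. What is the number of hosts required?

Put vm1 (42 vCPU) in host 1; 22 vCPU remain.
Put vm2 (39 vCPU) in host 2; 25 vCPU remain.
Put vm3 (17 vCPU) in host 2; 8 vCPU remain.
Put vm4 (36 vCPU) in host 3; 28 vCPU remain.
Put vm5 (9 vCPU) in host 3; 19 vCPU remain.
Put vm6 (8 vCPU) in host 3; 11 vCPU remain.
Put vm7 (43 vCPU) in host 4; 21 vCPU remain.
Put vm8 (9 vCPU) in host 4; 12 vCPU remain.
Put vm9 (9 vCPU) in host 4; 3 vCPU remain.
Put vm10 (7 vCPU) in host 5; 57 vCPU remain.
Put vm11 (36 vCPU) in host 5; 21 vCPU remain.

5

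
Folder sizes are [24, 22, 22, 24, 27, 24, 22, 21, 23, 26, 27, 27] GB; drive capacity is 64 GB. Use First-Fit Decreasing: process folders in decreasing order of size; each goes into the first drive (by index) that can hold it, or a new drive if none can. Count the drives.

6 drives

Sorted descending: 27, 27, 27, 26, 24, 24, 24, 23, 22, 22, 22, 21.
Put 27 GB in drive 1; 37 GB remain.
Put 27 GB in drive 1; 10 GB remain.
Put 27 GB in drive 2; 37 GB remain.
Put 26 GB in drive 2; 11 GB remain.
Put 24 GB in drive 3; 40 GB remain.
Put 24 GB in drive 3; 16 GB remain.
Put 24 GB in drive 4; 40 GB remain.
Put 23 GB in drive 4; 17 GB remain.
Put 22 GB in drive 5; 42 GB remain.
Put 22 GB in drive 5; 20 GB remain.
Put 22 GB in drive 6; 42 GB remain.
Put 21 GB in drive 6; 21 GB remain.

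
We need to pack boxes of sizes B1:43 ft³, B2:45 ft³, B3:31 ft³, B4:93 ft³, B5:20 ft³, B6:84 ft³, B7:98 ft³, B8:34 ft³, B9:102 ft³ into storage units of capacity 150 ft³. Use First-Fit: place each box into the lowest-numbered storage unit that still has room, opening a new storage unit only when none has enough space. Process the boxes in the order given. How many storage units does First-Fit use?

5 storage units

Put B1 (43 ft³) in storage unit 1; 107 ft³ remain.
Put B2 (45 ft³) in storage unit 1; 62 ft³ remain.
Put B3 (31 ft³) in storage unit 1; 31 ft³ remain.
Put B4 (93 ft³) in storage unit 2; 57 ft³ remain.
Put B5 (20 ft³) in storage unit 1; 11 ft³ remain.
Put B6 (84 ft³) in storage unit 3; 66 ft³ remain.
Put B7 (98 ft³) in storage unit 4; 52 ft³ remain.
Put B8 (34 ft³) in storage unit 2; 23 ft³ remain.
Put B9 (102 ft³) in storage unit 5; 48 ft³ remain.
Final storage units: [43,45,31,20] [93,34] [84] [98] [102].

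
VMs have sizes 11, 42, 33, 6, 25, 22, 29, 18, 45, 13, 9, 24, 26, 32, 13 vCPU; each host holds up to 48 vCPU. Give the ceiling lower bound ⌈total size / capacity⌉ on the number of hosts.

8

Total size = 11 + 42 + 33 + 6 + 25 + 22 + 29 + 18 + 45 + 13 + 9 + 24 + 26 + 32 + 13 = 348 vCPU.
⌈348 / 48⌉ = 8.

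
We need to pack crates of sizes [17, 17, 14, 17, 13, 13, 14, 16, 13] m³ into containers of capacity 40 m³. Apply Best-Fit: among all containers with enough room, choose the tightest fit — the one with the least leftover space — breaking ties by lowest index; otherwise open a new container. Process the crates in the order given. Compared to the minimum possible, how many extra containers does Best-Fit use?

Best-Fit: [17,17] [14,17] [13,13,14] [16,13] → 4 containers.
Total size 134 m³; any packing needs at least ⌈134/40⌉ = 4 containers.
So 4 is already optimal.

0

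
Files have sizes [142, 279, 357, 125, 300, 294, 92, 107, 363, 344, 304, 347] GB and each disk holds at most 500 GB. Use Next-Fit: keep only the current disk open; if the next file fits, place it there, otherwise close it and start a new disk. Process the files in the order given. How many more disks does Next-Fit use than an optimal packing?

Next-Fit: [142,279] [357,125] [300] [294,92,107] [363] [344] [304] [347] → 8 disks.
8 files exceed 250 GB (half the capacity), and no two of those can share a disk, so at least 8 disks are needed.
So 8 is already optimal.

0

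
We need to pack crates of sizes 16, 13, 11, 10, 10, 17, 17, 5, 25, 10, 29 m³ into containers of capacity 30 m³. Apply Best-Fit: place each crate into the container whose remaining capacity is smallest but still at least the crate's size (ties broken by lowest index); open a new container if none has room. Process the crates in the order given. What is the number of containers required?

6 containers

16 m³ → container 1 (remaining 14 m³)
13 m³ → container 1 (remaining 1 m³)
11 m³ → container 2 (remaining 19 m³)
10 m³ → container 2 (remaining 9 m³)
10 m³ → container 3 (remaining 20 m³)
17 m³ → container 3 (remaining 3 m³)
17 m³ → container 4 (remaining 13 m³)
5 m³ → container 2 (remaining 4 m³)
25 m³ → container 5 (remaining 5 m³)
10 m³ → container 4 (remaining 3 m³)
29 m³ → container 6 (remaining 1 m³)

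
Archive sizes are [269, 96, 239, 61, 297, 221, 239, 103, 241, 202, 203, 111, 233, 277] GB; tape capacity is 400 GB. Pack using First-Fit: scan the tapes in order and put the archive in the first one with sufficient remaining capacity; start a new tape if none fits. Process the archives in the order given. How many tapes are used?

10 tapes

269 GB → tape 1 (remaining 131 GB)
96 GB → tape 1 (remaining 35 GB)
239 GB → tape 2 (remaining 161 GB)
61 GB → tape 2 (remaining 100 GB)
297 GB → tape 3 (remaining 103 GB)
221 GB → tape 4 (remaining 179 GB)
239 GB → tape 5 (remaining 161 GB)
103 GB → tape 3 (remaining 0 GB)
241 GB → tape 6 (remaining 159 GB)
202 GB → tape 7 (remaining 198 GB)
203 GB → tape 8 (remaining 197 GB)
111 GB → tape 4 (remaining 68 GB)
233 GB → tape 9 (remaining 167 GB)
277 GB → tape 10 (remaining 123 GB)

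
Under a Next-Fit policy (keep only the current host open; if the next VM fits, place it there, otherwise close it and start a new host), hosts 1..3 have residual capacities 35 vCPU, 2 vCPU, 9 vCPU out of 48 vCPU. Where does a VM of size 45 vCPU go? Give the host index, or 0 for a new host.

Next-Fit only looks at host 3, which has 9 vCPU free.
45 vCPU does not fit, so a new host is opened.

0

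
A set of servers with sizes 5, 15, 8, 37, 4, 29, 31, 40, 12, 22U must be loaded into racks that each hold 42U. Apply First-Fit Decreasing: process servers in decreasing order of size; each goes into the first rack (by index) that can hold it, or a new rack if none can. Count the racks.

5

Sorted descending: 40, 37, 31, 29, 22, 15, 12, 8, 5, 4.
Put 40U in rack 1; 2U remain.
Put 37U in rack 2; 5U remain.
Put 31U in rack 3; 11U remain.
Put 29U in rack 4; 13U remain.
Put 22U in rack 5; 20U remain.
Put 15U in rack 5; 5U remain.
Put 12U in rack 4; 1U remain.
Put 8U in rack 3; 3U remain.
Put 5U in rack 2; 0U remain.
Put 4U in rack 5; 1U remain.
Final racks: [40] [37,5] [31,8] [29,12] [22,15,4].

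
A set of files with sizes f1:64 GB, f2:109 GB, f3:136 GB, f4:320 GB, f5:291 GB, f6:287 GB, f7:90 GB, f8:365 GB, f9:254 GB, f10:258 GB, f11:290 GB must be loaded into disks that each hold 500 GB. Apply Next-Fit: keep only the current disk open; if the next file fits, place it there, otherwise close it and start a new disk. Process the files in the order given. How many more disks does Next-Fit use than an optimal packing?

Next-Fit: [64,109,136] [320] [291] [287,90] [365] [254] [258] [290] → 8 disks.
7 files exceed 250 GB (half the capacity), and no two of those can share a disk, so at least 7 disks are needed.
An optimal packing achieves that bound: [365,109] [320,136] [291,90,64] [290] [287] [258] [254] → 7 disks.
Excess: 8 − 7 = 1.

1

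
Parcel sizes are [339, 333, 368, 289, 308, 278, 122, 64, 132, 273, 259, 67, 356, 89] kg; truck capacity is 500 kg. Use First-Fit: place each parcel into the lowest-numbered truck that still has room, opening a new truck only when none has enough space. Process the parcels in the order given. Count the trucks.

9 trucks

339 kg → truck 1 (remaining 161 kg)
333 kg → truck 2 (remaining 167 kg)
368 kg → truck 3 (remaining 132 kg)
289 kg → truck 4 (remaining 211 kg)
308 kg → truck 5 (remaining 192 kg)
278 kg → truck 6 (remaining 222 kg)
122 kg → truck 1 (remaining 39 kg)
64 kg → truck 2 (remaining 103 kg)
132 kg → truck 3 (remaining 0 kg)
273 kg → truck 7 (remaining 227 kg)
259 kg → truck 8 (remaining 241 kg)
67 kg → truck 2 (remaining 36 kg)
356 kg → truck 9 (remaining 144 kg)
89 kg → truck 4 (remaining 122 kg)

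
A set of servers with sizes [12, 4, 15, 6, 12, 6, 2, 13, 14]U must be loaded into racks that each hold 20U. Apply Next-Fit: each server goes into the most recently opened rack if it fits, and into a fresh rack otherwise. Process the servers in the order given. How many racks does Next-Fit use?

12U → rack 1 (remaining 8U)
4U → rack 1 (remaining 4U)
15U → rack 2 (remaining 5U)
6U → rack 3 (remaining 14U)
12U → rack 3 (remaining 2U)
6U → rack 4 (remaining 14U)
2U → rack 4 (remaining 12U)
13U → rack 5 (remaining 7U)
14U → rack 6 (remaining 6U)

6 racks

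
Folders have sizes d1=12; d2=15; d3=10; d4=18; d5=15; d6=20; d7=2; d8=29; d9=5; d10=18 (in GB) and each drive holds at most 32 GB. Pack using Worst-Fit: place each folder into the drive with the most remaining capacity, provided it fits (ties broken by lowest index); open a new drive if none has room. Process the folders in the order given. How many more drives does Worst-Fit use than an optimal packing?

1

Worst-Fit: [12,15] [10,18] [15,2,5] [20] [29] [18] → 6 drives.
Total size 144 GB; any packing needs at least ⌈144/32⌉ = 5 drives.
An optimal packing achieves that bound: [29,2] [20,12] [18,10] [18,5] [15,15] → 5 drives.
Excess: 6 − 5 = 1.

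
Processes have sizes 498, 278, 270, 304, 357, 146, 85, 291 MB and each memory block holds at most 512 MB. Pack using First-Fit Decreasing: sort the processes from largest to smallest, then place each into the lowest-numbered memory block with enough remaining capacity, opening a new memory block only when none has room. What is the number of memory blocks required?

Sorted descending: 498, 357, 304, 291, 278, 270, 146, 85.
498 MB → memory block 1 (remaining 14 MB)
357 MB → memory block 2 (remaining 155 MB)
304 MB → memory block 3 (remaining 208 MB)
291 MB → memory block 4 (remaining 221 MB)
278 MB → memory block 5 (remaining 234 MB)
270 MB → memory block 6 (remaining 242 MB)
146 MB → memory block 2 (remaining 9 MB)
85 MB → memory block 3 (remaining 123 MB)

6 memory blocks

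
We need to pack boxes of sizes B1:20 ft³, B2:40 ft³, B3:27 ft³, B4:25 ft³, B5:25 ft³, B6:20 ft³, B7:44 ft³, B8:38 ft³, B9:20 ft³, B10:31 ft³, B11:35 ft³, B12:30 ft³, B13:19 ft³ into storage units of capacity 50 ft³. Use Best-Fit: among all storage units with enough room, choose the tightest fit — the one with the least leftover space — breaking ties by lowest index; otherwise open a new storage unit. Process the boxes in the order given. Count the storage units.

B1 (20 ft³) → storage unit 1 (remaining 30 ft³)
B2 (40 ft³) → storage unit 2 (remaining 10 ft³)
B3 (27 ft³) → storage unit 1 (remaining 3 ft³)
B4 (25 ft³) → storage unit 3 (remaining 25 ft³)
B5 (25 ft³) → storage unit 3 (remaining 0 ft³)
B6 (20 ft³) → storage unit 4 (remaining 30 ft³)
B7 (44 ft³) → storage unit 5 (remaining 6 ft³)
B8 (38 ft³) → storage unit 6 (remaining 12 ft³)
B9 (20 ft³) → storage unit 4 (remaining 10 ft³)
B10 (31 ft³) → storage unit 7 (remaining 19 ft³)
B11 (35 ft³) → storage unit 8 (remaining 15 ft³)
B12 (30 ft³) → storage unit 9 (remaining 20 ft³)
B13 (19 ft³) → storage unit 7 (remaining 0 ft³)
Final storage units: [20,27] [40] [25,25] [20,20] [44] [38] [31,19] [35] [30].

9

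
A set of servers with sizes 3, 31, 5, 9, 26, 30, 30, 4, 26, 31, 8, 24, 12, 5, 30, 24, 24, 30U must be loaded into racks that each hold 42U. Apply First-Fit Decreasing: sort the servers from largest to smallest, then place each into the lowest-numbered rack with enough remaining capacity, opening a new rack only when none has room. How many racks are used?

Sorted descending: 31, 31, 30, 30, 30, 30, 26, 26, 24, 24, 24, 12, 9, 8, 5, 5, 4, 3.
31U → rack 1 (remaining 11U)
31U → rack 2 (remaining 11U)
30U → rack 3 (remaining 12U)
30U → rack 4 (remaining 12U)
30U → rack 5 (remaining 12U)
30U → rack 6 (remaining 12U)
26U → rack 7 (remaining 16U)
26U → rack 8 (remaining 16U)
24U → rack 9 (remaining 18U)
24U → rack 10 (remaining 18U)
24U → rack 11 (remaining 18U)
12U → rack 3 (remaining 0U)
9U → rack 1 (remaining 2U)
8U → rack 2 (remaining 3U)
5U → rack 4 (remaining 7U)
5U → rack 4 (remaining 2U)
4U → rack 5 (remaining 8U)
3U → rack 2 (remaining 0U)

11 racks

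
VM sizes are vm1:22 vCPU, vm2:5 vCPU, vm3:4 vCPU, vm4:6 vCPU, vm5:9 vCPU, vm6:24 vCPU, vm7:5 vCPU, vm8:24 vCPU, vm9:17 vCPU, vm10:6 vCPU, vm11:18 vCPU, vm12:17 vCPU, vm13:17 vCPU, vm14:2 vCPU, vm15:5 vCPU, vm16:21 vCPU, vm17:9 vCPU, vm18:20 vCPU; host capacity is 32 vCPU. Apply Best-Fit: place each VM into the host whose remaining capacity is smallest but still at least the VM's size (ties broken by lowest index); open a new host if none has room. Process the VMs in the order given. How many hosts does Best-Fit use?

9

vm1 (22 vCPU) → host 1 (remaining 10 vCPU)
vm2 (5 vCPU) → host 1 (remaining 5 vCPU)
vm3 (4 vCPU) → host 1 (remaining 1 vCPU)
vm4 (6 vCPU) → host 2 (remaining 26 vCPU)
vm5 (9 vCPU) → host 2 (remaining 17 vCPU)
vm6 (24 vCPU) → host 3 (remaining 8 vCPU)
vm7 (5 vCPU) → host 3 (remaining 3 vCPU)
vm8 (24 vCPU) → host 4 (remaining 8 vCPU)
vm9 (17 vCPU) → host 2 (remaining 0 vCPU)
vm10 (6 vCPU) → host 4 (remaining 2 vCPU)
vm11 (18 vCPU) → host 5 (remaining 14 vCPU)
vm12 (17 vCPU) → host 6 (remaining 15 vCPU)
vm13 (17 vCPU) → host 7 (remaining 15 vCPU)
vm14 (2 vCPU) → host 4 (remaining 0 vCPU)
vm15 (5 vCPU) → host 5 (remaining 9 vCPU)
vm16 (21 vCPU) → host 8 (remaining 11 vCPU)
vm17 (9 vCPU) → host 5 (remaining 0 vCPU)
vm18 (20 vCPU) → host 9 (remaining 12 vCPU)
Final hosts: [22,5,4] [6,9,17] [24,5] [24,6,2] [18,5,9] [17] [17] [21] [20].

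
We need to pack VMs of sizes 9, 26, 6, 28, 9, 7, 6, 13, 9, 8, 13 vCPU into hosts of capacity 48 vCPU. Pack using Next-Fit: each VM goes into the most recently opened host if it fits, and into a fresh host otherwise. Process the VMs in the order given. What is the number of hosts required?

9 vCPU → host 1 (remaining 39 vCPU)
26 vCPU → host 1 (remaining 13 vCPU)
6 vCPU → host 1 (remaining 7 vCPU)
28 vCPU → host 2 (remaining 20 vCPU)
9 vCPU → host 2 (remaining 11 vCPU)
7 vCPU → host 2 (remaining 4 vCPU)
6 vCPU → host 3 (remaining 42 vCPU)
13 vCPU → host 3 (remaining 29 vCPU)
9 vCPU → host 3 (remaining 20 vCPU)
8 vCPU → host 3 (remaining 12 vCPU)
13 vCPU → host 4 (remaining 35 vCPU)
Final hosts: [9,26,6] [28,9,7] [6,13,9,8] [13].

4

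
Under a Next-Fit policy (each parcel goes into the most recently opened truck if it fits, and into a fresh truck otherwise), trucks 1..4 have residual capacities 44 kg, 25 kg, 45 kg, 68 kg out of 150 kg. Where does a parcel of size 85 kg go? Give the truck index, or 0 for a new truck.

Next-Fit only looks at truck 4, which has 68 kg free.
85 kg does not fit, so a new truck is opened.

0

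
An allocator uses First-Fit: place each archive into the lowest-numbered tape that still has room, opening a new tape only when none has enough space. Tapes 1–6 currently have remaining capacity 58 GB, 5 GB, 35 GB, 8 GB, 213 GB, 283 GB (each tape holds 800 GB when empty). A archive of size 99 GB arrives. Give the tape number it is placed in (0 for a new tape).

Tapes with room: tape 5 (213 GB), tape 6 (283 GB).
The first with room is tape 5.

5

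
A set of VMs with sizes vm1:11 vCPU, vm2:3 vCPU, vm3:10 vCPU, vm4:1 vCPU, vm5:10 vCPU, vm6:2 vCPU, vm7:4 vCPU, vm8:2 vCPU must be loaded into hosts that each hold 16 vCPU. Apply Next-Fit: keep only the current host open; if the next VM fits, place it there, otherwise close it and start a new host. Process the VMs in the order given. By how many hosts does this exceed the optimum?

1

Next-Fit: [11,3] [10,1] [10,2,4] [2] → 4 hosts.
Total size 43 vCPU; any packing needs at least ⌈43/16⌉ = 3 hosts.
An optimal packing achieves that bound: [11,4,1] [10,3,2] [10,2] → 3 hosts.
Excess: 4 − 3 = 1.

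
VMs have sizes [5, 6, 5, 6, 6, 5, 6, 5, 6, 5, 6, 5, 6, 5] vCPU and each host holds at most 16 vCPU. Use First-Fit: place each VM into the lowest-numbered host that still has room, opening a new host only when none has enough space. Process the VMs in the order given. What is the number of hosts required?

Put 5 vCPU in host 1; 11 vCPU remain.
Put 6 vCPU in host 1; 5 vCPU remain.
Put 5 vCPU in host 1; 0 vCPU remain.
Put 6 vCPU in host 2; 10 vCPU remain.
Put 6 vCPU in host 2; 4 vCPU remain.
Put 5 vCPU in host 3; 11 vCPU remain.
Put 6 vCPU in host 3; 5 vCPU remain.
Put 5 vCPU in host 3; 0 vCPU remain.
Put 6 vCPU in host 4; 10 vCPU remain.
Put 5 vCPU in host 4; 5 vCPU remain.
Put 6 vCPU in host 5; 10 vCPU remain.
Put 5 vCPU in host 4; 0 vCPU remain.
Put 6 vCPU in host 5; 4 vCPU remain.
Put 5 vCPU in host 6; 11 vCPU remain.
Final hosts: [5,6,5] [6,6] [5,6,5] [6,5,5] [6,6] [5].

6 hosts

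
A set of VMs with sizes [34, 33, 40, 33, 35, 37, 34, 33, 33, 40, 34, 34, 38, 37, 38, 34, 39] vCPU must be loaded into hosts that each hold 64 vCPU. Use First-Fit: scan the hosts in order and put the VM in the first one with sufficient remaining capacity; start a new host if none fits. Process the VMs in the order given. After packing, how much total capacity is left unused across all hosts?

host 1: place 34 vCPU, 30 vCPU left
host 2: place 33 vCPU, 31 vCPU left
host 3: place 40 vCPU, 24 vCPU left
host 4: place 33 vCPU, 31 vCPU left
host 5: place 35 vCPU, 29 vCPU left
host 6: place 37 vCPU, 27 vCPU left
host 7: place 34 vCPU, 30 vCPU left
host 8: place 33 vCPU, 31 vCPU left
host 9: place 33 vCPU, 31 vCPU left
host 10: place 40 vCPU, 24 vCPU left
host 11: place 34 vCPU, 30 vCPU left
host 12: place 34 vCPU, 30 vCPU left
host 13: place 38 vCPU, 26 vCPU left
host 14: place 37 vCPU, 27 vCPU left
host 15: place 38 vCPU, 26 vCPU left
host 16: place 34 vCPU, 30 vCPU left
host 17: place 39 vCPU, 25 vCPU left
17 hosts × 64 vCPU = 1088 vCPU; used 606 vCPU; unused 482 vCPU.

482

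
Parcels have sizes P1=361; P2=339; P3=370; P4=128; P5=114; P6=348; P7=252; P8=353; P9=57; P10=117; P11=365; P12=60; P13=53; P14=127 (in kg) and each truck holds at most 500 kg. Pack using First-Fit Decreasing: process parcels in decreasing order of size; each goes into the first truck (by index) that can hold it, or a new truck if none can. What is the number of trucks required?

Sorted descending: 370, 365, 361, 353, 348, 339, 252, 128, 127, 117, 114, 60, 57, 53.
370 kg → truck 1 (remaining 130 kg)
365 kg → truck 2 (remaining 135 kg)
361 kg → truck 3 (remaining 139 kg)
353 kg → truck 4 (remaining 147 kg)
348 kg → truck 5 (remaining 152 kg)
339 kg → truck 6 (remaining 161 kg)
252 kg → truck 7 (remaining 248 kg)
128 kg → truck 1 (remaining 2 kg)
127 kg → truck 2 (remaining 8 kg)
117 kg → truck 3 (remaining 22 kg)
114 kg → truck 4 (remaining 33 kg)
60 kg → truck 5 (remaining 92 kg)
57 kg → truck 5 (remaining 35 kg)
53 kg → truck 6 (remaining 108 kg)

7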